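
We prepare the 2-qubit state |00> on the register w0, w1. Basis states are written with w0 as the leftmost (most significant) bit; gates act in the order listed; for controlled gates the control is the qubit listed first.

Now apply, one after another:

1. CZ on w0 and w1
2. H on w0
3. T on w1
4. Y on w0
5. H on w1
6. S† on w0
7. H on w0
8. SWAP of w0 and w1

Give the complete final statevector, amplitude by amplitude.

The final amplitudes are sqrt(2)*(1 - I)/4 on |00>, sqrt(2)*(-1 - I)/4 on |01>, sqrt(2)*(1 - I)/4 on |10>, sqrt(2)*(-1 - I)/4 on |11>.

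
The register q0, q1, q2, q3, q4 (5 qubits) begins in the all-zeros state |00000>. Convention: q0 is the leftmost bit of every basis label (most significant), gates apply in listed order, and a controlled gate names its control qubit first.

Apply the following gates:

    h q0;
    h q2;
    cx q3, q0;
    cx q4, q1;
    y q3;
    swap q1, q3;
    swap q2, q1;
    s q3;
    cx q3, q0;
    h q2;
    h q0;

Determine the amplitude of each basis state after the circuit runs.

The resulting statevector has amplitude I/2 on |00000>, -I/2 on |00100>, I/2 on |01000>, -I/2 on |01100>, and 0 on every other basis state.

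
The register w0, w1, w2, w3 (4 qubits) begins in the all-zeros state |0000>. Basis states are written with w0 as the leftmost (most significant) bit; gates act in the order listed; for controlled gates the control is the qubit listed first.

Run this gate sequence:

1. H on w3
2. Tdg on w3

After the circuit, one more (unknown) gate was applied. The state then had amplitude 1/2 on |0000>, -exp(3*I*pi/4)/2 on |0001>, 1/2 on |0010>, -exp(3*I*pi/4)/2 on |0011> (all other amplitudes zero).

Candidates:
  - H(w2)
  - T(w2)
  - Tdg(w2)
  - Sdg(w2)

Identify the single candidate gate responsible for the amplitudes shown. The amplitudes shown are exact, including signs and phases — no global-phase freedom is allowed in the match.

It was H(w2) that produced the state shown.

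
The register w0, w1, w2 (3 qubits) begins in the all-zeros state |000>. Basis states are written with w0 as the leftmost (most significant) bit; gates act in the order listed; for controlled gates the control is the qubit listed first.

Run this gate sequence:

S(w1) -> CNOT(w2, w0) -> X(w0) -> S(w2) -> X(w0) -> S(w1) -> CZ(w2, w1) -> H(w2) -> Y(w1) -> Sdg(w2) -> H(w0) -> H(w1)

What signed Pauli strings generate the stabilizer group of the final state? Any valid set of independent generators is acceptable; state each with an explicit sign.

The final state is stabilized by the group generated by +XII, -IXI, -IIY; other independent generating sets are equally valid.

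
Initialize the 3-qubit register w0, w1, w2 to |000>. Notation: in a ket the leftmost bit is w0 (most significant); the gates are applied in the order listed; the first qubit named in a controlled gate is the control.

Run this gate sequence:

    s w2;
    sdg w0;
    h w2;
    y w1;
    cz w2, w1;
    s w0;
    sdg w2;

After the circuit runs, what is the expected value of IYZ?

The observable IYZ averages to 0.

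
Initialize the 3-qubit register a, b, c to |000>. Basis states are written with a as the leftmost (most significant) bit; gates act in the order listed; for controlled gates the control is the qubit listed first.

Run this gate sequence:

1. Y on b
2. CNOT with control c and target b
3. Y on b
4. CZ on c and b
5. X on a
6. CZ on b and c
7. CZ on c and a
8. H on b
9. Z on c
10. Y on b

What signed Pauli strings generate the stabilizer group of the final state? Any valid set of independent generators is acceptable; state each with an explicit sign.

The stabilizer group can be generated by -IXI, -ZII, +IIZ, among other valid generating sets.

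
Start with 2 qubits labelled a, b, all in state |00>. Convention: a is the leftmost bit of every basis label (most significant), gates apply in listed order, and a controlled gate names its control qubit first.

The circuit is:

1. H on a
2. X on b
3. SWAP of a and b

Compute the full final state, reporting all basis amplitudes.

The resulting statevector has amplitude 0 on |00>, 0 on |01>, sqrt(2)/2 on |10>, sqrt(2)/2 on |11>.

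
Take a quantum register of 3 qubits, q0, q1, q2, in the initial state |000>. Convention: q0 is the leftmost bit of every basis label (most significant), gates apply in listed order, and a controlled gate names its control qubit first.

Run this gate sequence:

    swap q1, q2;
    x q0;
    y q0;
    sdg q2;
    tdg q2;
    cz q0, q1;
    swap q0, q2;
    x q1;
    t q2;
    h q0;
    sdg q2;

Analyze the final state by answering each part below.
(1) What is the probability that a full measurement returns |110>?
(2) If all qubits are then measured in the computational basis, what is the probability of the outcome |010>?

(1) Outcome |110> occurs with probability 1/2.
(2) The probability of measuring |010> is 1/2.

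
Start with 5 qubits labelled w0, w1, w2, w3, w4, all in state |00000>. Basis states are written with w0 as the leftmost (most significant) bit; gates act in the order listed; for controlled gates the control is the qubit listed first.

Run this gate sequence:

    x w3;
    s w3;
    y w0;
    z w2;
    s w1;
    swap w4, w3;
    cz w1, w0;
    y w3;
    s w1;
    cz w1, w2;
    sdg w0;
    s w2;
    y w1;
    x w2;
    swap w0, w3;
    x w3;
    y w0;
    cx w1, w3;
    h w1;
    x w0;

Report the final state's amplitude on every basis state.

The final amplitudes are -sqrt(2)/2 on |10111>, sqrt(2)/2 on |11111>, and 0 on every other basis state.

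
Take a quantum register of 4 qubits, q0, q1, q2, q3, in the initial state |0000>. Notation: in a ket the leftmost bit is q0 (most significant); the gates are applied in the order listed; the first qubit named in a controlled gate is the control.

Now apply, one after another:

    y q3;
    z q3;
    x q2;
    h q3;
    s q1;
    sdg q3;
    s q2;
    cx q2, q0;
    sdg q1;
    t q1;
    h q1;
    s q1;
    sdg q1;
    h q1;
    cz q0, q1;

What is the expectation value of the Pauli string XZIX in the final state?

In the final state, XZIX has expectation 0. Key observation: the block from step 11 through step 14 cancels to the identity and can be dropped.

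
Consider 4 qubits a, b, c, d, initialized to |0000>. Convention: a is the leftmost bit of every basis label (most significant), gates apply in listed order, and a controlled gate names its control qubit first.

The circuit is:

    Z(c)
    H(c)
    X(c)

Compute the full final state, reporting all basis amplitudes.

The final amplitudes are sqrt(2)/2 on |0000>, sqrt(2)/2 on |0010>, and 0 on every other basis state.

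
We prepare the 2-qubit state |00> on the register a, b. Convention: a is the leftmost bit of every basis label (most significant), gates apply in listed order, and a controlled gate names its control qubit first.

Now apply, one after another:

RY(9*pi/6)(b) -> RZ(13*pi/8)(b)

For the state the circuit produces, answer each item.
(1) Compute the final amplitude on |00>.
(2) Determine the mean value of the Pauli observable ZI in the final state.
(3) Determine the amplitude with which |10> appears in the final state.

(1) The final state's coefficient on |00> equals sqrt(2)*exp(3*I*pi/16)/2.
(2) In the final state, ZI has expectation 1.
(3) The final state's coefficient on |10> equals 0.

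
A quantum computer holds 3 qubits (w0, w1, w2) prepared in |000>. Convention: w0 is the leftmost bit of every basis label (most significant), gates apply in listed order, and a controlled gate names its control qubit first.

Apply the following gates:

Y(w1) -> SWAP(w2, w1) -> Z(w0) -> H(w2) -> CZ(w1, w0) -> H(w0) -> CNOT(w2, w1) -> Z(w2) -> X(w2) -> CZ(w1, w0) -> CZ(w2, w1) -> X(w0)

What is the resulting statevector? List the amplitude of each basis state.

The resulting statevector has amplitude 0 on |000>, I/2 on |001>, -I/2 on |010>, 0 on |011>, 0 on |100>, I/2 on |101>, I/2 on |110>, 0 on |111>.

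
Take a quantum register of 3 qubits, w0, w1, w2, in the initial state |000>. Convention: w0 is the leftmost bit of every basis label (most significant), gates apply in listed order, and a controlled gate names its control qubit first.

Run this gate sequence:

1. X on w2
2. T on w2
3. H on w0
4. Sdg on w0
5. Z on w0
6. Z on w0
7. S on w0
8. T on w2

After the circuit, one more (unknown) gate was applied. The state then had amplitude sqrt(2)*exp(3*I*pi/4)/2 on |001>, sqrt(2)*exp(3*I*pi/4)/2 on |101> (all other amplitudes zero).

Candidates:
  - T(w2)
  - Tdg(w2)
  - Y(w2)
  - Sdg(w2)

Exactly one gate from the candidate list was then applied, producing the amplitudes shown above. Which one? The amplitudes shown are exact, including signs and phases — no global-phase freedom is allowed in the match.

The applied gate was T(w2). Key observation: steps 4-7 multiply out to the identity, so the circuit reduces to the remaining gates.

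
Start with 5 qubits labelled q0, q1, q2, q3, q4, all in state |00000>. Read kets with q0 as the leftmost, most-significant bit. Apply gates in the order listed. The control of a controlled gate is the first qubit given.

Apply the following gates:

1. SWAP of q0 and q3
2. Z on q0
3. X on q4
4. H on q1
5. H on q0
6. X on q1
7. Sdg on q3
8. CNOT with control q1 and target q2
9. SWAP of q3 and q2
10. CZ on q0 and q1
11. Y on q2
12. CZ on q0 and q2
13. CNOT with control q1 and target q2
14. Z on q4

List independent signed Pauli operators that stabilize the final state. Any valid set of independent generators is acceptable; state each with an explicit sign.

One valid set of independent stabilizer generators is -XIIZI, +ZXXXI, +IZIZI, -IIZZI, -IIIIZ (any independent generating set of the same group is equally correct).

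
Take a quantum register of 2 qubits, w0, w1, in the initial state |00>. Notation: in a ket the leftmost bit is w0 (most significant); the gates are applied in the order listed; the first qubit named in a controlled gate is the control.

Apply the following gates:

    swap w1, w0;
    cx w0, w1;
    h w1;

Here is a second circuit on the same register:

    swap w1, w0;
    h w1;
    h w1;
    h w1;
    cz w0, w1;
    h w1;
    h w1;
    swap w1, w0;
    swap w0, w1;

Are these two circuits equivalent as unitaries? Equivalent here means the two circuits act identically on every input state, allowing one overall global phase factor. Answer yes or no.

Yes — the two circuits implement the same unitary up to a global phase.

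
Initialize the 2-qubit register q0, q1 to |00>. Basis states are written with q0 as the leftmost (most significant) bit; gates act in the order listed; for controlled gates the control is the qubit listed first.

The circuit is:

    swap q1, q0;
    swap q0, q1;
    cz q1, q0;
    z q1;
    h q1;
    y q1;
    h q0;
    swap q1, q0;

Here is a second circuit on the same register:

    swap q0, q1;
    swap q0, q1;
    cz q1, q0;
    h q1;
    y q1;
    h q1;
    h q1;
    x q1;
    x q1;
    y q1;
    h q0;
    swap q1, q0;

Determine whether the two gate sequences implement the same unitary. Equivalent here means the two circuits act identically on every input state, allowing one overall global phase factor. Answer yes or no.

No: there is an input state on which the two circuits produce genuinely different outputs (not merely differing by a phase).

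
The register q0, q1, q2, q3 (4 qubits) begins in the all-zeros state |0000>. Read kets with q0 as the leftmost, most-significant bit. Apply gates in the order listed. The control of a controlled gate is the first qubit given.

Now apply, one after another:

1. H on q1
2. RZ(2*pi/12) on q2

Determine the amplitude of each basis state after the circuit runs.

The final amplitudes are -sqrt(2)*exp(11*I*pi/12)/2 on |0000>, -sqrt(2)*exp(11*I*pi/12)/2 on |0100>, and 0 on every other basis state.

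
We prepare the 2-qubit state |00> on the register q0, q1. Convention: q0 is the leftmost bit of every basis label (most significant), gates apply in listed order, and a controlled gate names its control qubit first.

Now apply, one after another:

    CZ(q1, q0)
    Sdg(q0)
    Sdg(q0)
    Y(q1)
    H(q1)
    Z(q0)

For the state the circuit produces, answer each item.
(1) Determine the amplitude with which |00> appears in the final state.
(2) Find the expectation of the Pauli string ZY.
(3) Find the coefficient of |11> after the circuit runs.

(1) The final state's coefficient on |00> equals sqrt(2)*I/2.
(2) The expectation value of ZY is 0.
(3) The final state's coefficient on |11> equals 0.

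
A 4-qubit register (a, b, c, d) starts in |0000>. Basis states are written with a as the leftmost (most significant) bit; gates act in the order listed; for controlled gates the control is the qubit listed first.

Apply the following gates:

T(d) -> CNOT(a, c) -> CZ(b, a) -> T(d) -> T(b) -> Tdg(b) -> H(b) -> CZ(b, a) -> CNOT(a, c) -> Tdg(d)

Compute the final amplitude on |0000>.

The amplitude on |0000> is sqrt(2)/2.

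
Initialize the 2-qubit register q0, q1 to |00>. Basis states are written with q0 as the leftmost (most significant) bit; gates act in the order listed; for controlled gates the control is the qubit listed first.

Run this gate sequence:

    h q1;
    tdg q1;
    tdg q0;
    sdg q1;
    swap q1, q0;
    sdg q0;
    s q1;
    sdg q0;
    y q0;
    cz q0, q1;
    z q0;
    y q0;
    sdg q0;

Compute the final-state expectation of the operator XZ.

In the final state, XZ has expectation -sqrt(2)/2.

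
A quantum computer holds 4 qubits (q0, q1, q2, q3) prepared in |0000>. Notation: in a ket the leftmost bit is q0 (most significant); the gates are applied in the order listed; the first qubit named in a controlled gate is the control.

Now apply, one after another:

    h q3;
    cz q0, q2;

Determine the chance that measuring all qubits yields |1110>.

A full measurement returns |1110> with probability 0.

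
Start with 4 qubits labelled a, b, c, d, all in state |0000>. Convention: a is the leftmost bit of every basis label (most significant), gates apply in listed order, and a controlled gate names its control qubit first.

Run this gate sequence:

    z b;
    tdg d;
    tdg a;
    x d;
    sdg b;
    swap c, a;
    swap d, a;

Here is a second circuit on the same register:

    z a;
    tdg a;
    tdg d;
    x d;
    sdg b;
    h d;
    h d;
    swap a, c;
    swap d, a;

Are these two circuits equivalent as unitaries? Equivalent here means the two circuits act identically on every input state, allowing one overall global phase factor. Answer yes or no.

No — the two circuits implement different unitaries, even allowing a global phase.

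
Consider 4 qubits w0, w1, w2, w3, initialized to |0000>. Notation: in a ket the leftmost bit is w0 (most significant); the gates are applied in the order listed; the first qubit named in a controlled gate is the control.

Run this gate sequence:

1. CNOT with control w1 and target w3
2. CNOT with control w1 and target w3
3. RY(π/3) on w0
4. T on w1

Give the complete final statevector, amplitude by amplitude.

The resulting statevector has amplitude sqrt(3)/2 on |0000>, 1/2 on |1000>, and 0 on every other basis state.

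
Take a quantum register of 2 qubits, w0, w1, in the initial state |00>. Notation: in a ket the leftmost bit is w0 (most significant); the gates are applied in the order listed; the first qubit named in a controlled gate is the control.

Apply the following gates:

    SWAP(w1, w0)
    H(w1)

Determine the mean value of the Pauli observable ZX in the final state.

In the final state, ZX has expectation 1.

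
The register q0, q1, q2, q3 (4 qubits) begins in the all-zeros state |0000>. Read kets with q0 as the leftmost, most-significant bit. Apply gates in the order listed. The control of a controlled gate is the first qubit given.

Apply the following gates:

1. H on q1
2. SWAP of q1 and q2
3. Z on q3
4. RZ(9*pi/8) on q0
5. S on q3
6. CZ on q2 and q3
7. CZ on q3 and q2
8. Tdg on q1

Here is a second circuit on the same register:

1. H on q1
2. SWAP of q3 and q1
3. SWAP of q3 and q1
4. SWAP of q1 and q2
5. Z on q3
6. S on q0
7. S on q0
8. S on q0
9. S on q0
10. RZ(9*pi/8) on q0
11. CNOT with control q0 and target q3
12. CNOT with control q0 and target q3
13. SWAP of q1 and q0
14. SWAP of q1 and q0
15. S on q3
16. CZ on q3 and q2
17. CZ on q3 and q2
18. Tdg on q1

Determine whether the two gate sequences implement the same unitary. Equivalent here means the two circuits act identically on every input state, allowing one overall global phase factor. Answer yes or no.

Yes, they are equivalent — the unitaries differ by at most a global phase.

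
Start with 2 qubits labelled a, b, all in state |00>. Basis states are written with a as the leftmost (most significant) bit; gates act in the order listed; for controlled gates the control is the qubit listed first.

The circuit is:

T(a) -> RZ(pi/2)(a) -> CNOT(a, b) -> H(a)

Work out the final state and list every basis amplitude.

The final amplitudes are -sqrt(2)*exp(3*I*pi/4)/2 on |00>, 0 on |01>, -sqrt(2)*exp(3*I*pi/4)/2 on |10>, 0 on |11>.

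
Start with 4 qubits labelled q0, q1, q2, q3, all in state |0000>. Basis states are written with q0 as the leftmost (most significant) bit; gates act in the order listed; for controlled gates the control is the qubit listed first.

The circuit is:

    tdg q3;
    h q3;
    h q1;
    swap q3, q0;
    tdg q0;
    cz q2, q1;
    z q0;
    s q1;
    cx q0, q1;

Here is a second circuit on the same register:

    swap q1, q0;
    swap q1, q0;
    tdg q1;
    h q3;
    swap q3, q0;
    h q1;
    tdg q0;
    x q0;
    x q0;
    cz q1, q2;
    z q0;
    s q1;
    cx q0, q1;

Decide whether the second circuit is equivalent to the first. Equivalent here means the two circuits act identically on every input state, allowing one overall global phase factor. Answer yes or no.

No — the two circuits implement different unitaries, even allowing a global phase.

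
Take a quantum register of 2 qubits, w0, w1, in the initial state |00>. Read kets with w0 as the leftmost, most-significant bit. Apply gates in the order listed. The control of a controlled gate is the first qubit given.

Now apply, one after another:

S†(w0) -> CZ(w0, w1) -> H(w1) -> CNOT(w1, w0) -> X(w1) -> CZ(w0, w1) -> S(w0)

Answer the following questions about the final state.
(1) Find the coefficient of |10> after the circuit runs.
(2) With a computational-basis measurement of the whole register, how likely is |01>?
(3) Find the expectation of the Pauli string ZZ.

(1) The amplitude on |10> is sqrt(2)*I/2.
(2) The probability of measuring |01> is 1/2.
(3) The observable ZZ averages to -1.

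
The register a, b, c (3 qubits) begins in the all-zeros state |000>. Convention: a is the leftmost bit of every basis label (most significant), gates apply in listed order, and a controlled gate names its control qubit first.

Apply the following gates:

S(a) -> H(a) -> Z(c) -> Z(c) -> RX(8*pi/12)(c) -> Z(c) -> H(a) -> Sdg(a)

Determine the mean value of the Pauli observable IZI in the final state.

In the final state, IZI has expectation 1.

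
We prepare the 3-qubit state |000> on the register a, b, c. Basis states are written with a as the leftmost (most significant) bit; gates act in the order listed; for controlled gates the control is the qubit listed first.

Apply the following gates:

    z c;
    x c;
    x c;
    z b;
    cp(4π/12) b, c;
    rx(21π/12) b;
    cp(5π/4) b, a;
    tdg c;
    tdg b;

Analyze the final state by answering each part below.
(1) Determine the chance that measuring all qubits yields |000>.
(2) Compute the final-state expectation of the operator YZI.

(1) The probability of measuring |000> is sqrt(2)/4 + 1/2.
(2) In the final state, YZI has expectation 0.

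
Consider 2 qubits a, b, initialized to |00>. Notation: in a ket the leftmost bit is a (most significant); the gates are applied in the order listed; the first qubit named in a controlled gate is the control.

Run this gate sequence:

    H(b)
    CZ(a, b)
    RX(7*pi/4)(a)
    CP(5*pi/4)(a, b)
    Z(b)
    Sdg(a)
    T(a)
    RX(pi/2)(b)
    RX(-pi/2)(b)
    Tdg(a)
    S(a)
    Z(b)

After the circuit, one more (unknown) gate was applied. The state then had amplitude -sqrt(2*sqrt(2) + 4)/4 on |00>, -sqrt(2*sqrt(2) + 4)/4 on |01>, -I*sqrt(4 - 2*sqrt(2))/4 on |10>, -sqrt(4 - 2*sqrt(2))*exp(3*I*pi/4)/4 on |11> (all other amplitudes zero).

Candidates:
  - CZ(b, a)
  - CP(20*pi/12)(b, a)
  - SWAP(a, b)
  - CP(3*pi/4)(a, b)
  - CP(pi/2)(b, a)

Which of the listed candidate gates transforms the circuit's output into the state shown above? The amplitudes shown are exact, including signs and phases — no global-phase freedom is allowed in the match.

The unique candidate consistent with the amplitudes is CZ(b, a). Key observation: gates 5-12 undo each other exactly, leaving only the rest of the circuit to track.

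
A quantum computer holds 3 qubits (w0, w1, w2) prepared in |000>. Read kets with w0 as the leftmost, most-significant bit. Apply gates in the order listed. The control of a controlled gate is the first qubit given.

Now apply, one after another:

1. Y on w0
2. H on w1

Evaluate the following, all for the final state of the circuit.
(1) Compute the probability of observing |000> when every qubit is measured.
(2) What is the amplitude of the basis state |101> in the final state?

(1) The probability of measuring |000> is 0.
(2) |101> carries amplitude 0 in the final state.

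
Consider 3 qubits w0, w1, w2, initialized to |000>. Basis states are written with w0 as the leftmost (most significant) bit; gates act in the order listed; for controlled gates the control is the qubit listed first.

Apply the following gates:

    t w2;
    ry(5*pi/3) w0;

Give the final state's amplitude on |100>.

The final state's coefficient on |100> equals 1/2.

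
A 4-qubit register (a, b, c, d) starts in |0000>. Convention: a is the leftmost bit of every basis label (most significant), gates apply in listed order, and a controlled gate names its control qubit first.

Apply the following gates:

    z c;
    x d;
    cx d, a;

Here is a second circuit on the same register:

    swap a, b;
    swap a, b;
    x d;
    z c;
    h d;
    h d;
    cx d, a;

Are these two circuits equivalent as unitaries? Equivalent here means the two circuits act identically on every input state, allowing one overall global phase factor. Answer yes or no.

Yes — the two circuits implement the same unitary up to a global phase.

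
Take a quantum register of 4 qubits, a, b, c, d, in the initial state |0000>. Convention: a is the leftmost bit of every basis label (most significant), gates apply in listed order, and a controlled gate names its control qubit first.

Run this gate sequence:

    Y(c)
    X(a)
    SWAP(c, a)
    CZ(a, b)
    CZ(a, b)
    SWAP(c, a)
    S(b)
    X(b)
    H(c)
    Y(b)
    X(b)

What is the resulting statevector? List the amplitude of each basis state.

The resulting statevector has amplitude sqrt(2)/2 on |1100>, -sqrt(2)/2 on |1110>, and 0 on every other basis state. Key observation: steps 3-6 multiply out to the identity, so the circuit reduces to the remaining gates.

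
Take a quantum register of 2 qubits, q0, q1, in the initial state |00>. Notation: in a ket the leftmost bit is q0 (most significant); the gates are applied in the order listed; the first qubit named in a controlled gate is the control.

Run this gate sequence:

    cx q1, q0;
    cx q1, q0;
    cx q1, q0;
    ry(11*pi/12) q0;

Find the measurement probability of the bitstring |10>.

Outcome |10> occurs with probability sqrt(2)/8 + sqrt(6)/8 + 1/2. Key observation: gates 1-2 undo each other exactly, leaving only the rest of the circuit to track.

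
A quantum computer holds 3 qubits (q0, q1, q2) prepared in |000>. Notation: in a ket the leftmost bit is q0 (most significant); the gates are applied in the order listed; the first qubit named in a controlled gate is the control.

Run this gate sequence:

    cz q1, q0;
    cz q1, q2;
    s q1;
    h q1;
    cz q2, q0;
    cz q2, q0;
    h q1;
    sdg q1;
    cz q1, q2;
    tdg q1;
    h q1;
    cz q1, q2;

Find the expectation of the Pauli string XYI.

In the final state, XYI has expectation 0. Key observation: the block from step 2 through step 9 cancels to the identity and can be dropped.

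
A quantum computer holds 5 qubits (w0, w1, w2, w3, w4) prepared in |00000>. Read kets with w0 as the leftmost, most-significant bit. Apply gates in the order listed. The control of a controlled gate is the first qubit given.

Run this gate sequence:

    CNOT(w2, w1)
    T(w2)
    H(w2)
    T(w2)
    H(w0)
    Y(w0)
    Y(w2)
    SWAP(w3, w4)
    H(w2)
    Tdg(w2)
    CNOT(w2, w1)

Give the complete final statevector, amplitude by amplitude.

The resulting statevector has amplitude sqrt(2)*(1 - exp(I*pi/4))/4 on |00000>, sqrt(2)*(-1 + exp(3*I*pi/4))/4 on |01100>, sqrt(2)*(-1 + exp(I*pi/4))/4 on |10000>, sqrt(2)*(1 - exp(3*I*pi/4))/4 on |11100>, and 0 on every other basis state.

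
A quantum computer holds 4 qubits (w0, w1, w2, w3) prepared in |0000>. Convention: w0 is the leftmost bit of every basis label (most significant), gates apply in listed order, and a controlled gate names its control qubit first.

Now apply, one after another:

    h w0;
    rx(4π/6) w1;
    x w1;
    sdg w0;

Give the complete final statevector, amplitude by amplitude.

After the circuit, the state carries amplitude -sqrt(6)*I/4 on |0000>, sqrt(2)/4 on |0100>, -sqrt(6)/4 on |1000>, -sqrt(2)*I/4 on |1100>, and 0 on every other basis state.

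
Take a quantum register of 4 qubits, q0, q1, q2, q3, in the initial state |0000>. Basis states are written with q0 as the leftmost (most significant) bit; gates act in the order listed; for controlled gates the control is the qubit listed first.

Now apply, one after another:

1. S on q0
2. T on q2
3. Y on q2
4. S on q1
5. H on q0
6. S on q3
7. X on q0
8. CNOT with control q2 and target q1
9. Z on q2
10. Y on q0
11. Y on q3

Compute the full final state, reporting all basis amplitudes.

After the circuit, the state carries amplitude -sqrt(2)*I/2 on |0111>, sqrt(2)*I/2 on |1111>, and 0 on every other basis state.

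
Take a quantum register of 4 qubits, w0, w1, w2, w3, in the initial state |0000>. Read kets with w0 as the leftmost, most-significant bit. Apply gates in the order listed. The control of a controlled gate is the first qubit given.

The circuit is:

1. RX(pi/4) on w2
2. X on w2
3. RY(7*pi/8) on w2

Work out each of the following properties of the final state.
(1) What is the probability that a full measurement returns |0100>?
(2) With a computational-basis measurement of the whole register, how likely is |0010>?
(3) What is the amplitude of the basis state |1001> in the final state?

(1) Outcome |0100> occurs with probability 0.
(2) The probability of measuring |0010> is 1/2 - sqrt(2*sqrt(2) + 4)/8.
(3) |1001> carries amplitude 0 in the final state.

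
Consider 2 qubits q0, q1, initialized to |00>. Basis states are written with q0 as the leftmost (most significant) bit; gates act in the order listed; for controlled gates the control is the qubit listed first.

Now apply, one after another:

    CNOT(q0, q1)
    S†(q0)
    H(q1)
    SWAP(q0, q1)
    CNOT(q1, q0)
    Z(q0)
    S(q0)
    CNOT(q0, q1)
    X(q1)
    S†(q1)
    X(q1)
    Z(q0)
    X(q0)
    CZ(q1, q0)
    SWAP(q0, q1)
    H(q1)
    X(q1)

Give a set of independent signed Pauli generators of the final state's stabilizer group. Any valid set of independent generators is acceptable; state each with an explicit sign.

One valid set of independent stabilizer generators is +XZ, -ZX (any independent generating set of the same group is equally correct).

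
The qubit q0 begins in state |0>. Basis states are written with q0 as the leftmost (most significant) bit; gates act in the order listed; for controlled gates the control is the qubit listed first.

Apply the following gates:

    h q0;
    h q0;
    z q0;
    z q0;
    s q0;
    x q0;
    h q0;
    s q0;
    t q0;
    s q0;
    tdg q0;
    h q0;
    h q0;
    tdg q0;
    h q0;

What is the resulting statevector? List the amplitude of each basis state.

After the circuit, the state carries amplitude 1/2 - exp(3*I*pi/4)/2 on |0>, 1/2 + exp(3*I*pi/4)/2 on |1>. Key observation: the block from step 12 through step 13 cancels to the identity and can be dropped.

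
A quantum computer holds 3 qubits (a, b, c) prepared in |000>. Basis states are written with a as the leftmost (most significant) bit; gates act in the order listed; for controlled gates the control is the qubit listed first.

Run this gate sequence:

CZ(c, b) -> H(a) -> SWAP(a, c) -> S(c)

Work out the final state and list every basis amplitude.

The resulting statevector has amplitude sqrt(2)/2 on |000>, sqrt(2)*I/2 on |001>, and 0 on every other basis state.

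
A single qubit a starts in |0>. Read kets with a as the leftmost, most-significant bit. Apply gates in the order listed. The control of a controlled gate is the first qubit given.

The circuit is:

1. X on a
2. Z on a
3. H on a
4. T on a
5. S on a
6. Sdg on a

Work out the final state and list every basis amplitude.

The resulting statevector has amplitude -sqrt(2)/2 on |0>, sqrt(2)*exp(I*pi/4)/2 on |1>.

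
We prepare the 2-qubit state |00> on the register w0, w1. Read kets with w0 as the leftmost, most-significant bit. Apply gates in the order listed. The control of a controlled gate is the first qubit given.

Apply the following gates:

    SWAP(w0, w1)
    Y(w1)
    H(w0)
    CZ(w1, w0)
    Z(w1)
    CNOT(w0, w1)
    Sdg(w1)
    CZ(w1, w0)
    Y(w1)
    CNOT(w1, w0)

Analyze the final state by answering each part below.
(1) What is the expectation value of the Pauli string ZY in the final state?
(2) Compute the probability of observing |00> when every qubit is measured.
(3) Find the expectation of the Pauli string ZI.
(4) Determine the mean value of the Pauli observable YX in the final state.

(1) The expectation value of ZY is 1.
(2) A full measurement returns |00> with probability 1/2.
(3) The expectation value of ZI is 1.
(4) The observable YX averages to 0.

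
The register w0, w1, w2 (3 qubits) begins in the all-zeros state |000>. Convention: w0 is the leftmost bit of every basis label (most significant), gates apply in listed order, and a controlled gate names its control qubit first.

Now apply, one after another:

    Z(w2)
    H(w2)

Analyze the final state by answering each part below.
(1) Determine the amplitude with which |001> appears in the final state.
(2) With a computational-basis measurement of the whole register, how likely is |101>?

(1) The final state's coefficient on |001> equals sqrt(2)/2.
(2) A full measurement returns |101> with probability 0.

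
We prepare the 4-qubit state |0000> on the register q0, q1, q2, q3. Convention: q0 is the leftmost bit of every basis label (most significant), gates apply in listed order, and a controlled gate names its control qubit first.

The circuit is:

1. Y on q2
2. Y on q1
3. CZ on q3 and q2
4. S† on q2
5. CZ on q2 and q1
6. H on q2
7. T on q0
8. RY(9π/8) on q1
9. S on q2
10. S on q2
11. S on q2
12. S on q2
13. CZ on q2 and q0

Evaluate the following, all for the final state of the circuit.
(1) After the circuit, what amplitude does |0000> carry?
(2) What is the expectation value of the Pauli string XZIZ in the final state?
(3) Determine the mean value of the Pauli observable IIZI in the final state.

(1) The amplitude on |0000> is sqrt(2)*I*cos(pi/16)/2.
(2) The expectation value of XZIZ is 0.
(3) In the final state, IIZI has expectation 0.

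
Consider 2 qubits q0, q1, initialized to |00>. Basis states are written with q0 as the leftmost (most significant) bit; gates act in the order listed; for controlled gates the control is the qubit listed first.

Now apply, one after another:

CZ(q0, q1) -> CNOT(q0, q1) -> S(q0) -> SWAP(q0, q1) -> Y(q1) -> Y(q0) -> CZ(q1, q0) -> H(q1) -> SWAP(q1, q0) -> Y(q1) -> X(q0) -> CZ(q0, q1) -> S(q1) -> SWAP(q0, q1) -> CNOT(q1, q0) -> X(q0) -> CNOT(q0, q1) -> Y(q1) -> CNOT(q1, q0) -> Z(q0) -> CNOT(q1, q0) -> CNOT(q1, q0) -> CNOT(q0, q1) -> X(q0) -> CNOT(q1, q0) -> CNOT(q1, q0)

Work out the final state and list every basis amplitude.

The final amplitudes are 0 on |00>, -sqrt(2)/2 on |01>, -sqrt(2)/2 on |10>, 0 on |11>.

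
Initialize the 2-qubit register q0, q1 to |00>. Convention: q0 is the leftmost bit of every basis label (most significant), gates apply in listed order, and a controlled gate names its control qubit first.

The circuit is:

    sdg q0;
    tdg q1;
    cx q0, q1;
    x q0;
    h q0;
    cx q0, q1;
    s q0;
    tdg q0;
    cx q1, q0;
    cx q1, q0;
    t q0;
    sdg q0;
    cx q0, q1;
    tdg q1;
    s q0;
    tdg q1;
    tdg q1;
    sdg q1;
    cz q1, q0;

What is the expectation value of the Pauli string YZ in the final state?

In the final state, YZ has expectation -1. Key observation: the block from step 6 through step 13 cancels to the identity and can be dropped.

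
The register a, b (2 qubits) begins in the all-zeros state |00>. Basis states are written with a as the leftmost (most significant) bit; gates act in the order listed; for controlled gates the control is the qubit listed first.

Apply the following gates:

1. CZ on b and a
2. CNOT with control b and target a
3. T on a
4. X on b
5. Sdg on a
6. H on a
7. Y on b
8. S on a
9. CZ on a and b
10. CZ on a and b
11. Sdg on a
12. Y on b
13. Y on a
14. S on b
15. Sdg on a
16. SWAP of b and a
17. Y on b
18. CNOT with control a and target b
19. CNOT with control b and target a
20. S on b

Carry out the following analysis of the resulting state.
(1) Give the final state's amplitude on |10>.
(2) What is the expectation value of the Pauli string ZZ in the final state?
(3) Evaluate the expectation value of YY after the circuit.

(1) The final state's coefficient on |10> equals sqrt(2)*I/2. Key observation: the block from step 7 through step 12 cancels to the identity and can be dropped.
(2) The expectation value of ZZ is -1.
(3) The observable YY averages to 1.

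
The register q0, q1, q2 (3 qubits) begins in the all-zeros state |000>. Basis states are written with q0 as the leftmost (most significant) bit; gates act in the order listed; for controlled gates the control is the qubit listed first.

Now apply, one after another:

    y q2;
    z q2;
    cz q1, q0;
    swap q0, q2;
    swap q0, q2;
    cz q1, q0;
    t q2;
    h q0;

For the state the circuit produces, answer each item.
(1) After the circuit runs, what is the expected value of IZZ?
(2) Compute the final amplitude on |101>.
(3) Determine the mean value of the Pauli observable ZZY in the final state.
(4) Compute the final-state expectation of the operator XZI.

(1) In the final state, IZZ has expectation -1. Key observation: steps 3-6 multiply out to the identity, so the circuit reduces to the remaining gates.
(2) The amplitude on |101> is -sqrt(2)*exp(3*I*pi/4)/2.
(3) The expectation value of ZZY is 0.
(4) The observable XZI averages to 1.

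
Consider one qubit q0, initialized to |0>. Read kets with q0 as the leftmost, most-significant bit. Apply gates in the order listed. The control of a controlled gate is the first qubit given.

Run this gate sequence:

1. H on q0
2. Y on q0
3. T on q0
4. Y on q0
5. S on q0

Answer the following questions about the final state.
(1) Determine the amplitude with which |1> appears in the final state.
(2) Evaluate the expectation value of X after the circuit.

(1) The final state's coefficient on |1> equals sqrt(2)*I/2.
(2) In the final state, X has expectation sqrt(2)/2.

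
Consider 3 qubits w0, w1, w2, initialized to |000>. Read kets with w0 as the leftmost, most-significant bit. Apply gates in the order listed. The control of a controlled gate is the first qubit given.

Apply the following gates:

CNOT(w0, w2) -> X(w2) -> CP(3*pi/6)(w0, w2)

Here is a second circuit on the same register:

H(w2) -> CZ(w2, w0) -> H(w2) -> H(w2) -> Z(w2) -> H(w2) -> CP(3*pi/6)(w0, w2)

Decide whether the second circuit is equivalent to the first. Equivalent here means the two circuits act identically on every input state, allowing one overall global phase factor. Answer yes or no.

Yes — the two circuits implement the same unitary up to a global phase.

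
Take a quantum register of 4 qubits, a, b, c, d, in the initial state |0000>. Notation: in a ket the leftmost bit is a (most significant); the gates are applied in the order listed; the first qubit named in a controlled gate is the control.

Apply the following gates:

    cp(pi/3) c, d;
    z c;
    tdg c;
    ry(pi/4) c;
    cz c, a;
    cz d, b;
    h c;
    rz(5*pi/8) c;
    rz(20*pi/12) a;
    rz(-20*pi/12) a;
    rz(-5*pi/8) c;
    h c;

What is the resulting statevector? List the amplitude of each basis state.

After the circuit, the state carries amplitude sqrt(sqrt(2) + 2)/2 on |0000>, sqrt(2 - sqrt(2))/2 on |0010>, and 0 on every other basis state. Key observation: gates 7-12 undo each other exactly, leaving only the rest of the circuit to track.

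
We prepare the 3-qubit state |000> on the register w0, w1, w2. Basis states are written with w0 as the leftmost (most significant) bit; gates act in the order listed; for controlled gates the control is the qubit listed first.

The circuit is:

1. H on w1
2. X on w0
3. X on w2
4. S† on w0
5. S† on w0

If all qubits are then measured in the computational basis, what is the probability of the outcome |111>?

The probability of measuring |111> is 1/2.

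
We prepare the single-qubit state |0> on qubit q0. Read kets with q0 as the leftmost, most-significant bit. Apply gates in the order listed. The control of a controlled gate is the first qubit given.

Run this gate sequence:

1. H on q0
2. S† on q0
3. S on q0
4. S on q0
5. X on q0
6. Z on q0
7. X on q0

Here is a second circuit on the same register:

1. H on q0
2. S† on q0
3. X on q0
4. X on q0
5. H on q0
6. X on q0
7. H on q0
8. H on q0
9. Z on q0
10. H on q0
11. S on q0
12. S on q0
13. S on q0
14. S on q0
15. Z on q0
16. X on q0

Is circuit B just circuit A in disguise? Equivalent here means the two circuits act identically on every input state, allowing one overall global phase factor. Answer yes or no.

Yes: on every input state the two circuits agree up to one overall phase factor.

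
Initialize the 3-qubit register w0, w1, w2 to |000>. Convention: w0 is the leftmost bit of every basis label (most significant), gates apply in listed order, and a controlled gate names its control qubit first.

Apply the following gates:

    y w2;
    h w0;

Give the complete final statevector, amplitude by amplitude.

The resulting statevector has amplitude sqrt(2)*I/2 on |001>, sqrt(2)*I/2 on |101>, and 0 on every other basis state.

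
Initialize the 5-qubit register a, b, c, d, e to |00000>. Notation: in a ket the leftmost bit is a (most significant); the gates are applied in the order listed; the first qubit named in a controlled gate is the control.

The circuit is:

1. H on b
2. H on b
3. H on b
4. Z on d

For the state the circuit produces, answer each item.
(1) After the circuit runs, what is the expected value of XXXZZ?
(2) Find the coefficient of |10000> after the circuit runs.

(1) In the final state, XXXZZ has expectation 0. Key observation: steps 2-3 multiply out to the identity, so the circuit reduces to the remaining gates.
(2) |10000> carries amplitude 0 in the final state.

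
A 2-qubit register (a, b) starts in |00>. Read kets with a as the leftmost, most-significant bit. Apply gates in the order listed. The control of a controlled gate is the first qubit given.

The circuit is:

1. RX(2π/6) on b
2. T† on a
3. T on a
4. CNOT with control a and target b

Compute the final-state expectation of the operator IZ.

The expectation value of IZ is 1/2.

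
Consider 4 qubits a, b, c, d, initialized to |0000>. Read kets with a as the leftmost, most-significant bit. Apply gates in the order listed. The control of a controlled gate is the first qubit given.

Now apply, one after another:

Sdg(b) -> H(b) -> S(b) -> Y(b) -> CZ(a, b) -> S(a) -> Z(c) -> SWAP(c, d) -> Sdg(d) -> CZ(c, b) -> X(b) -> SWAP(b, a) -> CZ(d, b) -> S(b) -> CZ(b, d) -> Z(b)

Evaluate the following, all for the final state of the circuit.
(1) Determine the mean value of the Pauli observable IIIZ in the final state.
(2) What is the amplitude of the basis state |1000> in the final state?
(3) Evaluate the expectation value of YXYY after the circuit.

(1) The observable IIIZ averages to 1.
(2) |1000> carries amplitude sqrt(2)/2 in the final state.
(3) In the final state, YXYY has expectation 0.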